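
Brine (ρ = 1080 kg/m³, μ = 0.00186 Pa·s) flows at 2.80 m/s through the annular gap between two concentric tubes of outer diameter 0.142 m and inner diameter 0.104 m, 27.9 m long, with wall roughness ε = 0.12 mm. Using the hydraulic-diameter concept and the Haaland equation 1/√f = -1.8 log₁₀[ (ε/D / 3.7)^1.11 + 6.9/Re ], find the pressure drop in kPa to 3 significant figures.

ΔP ≈ 88.2 kPa

Hydraulic diameter D_h = 4A/P = D_o - D_i = 0.142 - 0.104 = 0.038 m.
Re = ρVD_h/μ = 1080·2.8·0.038/0.00186 = 6.178e+04.
ε/D_h = 0.00012/0.038 = 0.00316; Haaland gives 1/√f = -1.8 log₁₀[0.000392+0.000112] = 5.936, so f = 0.02838.
ΔP = f(L/D_h)(ρV²/2) = 0.02838·27.9/0.038·4234 = 8.823e+04 Pa.
ΔP = 88.2 kPa.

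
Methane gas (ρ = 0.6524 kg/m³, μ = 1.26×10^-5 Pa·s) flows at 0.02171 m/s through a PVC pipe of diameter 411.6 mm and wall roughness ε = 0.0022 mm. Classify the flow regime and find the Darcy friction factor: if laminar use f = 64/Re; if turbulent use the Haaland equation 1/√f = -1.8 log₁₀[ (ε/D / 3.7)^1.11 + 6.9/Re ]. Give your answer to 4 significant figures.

Re = ρVD/μ = 0.6524·0.02171·0.4116/1.26e-05 = 462.7.
Re < 2300 → laminar, so f = 64/Re = 0.1383 (roughness is irrelevant in laminar flow).

f ≈ 0.1383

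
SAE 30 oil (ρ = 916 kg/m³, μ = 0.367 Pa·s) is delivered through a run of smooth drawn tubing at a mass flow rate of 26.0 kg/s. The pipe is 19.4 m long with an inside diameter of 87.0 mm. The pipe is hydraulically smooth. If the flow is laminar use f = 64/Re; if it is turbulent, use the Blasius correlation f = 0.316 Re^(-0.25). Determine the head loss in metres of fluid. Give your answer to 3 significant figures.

h_f ≈ 16.0 m

A = πD²/4 = π(0.087)²/4 = 0.005945 m²; mean velocity V = ṁ/(ρA) = 26/(916 · 0.005945) = 4.775 m/s.
Reynolds number Re = ρVD/μ = 916 · 4.775 · 0.087 / 0.367 = 1037.
Re < 2300 → laminar flow, so f = 64/Re = 64/1037 = 0.06173 (the turbulent correlation is not needed).
Darcy-Weisbach: ΔP = f(L/D)(ρV²/2) = 0.06173·(19.4/0.087)·(916·4.775²/2) = 0.06173·223·1.044e+04 = 1.437e+05 Pa.
Head loss h_f = ΔP/(ρg) = 1.437e+05/(916·9.81) = 16.0 m.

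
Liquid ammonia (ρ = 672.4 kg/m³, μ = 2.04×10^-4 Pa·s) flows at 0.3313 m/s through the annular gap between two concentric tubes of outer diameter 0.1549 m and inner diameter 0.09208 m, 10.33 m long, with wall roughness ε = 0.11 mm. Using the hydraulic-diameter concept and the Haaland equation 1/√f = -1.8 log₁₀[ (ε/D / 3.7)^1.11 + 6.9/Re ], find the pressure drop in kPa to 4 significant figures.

Hydraulic diameter D_h = 4A/P = D_o - D_i = 0.1549 - 0.09208 = 0.06282 m.
Re = ρVD_h/μ = 672.4·0.3313·0.06282/0.000204 = 6.86e+04.
ε/D_h = 0.00011/0.06282 = 0.00175; Haaland gives 1/√f = -1.8 log₁₀[0.000204+0.000101] = 6.33, so f = 0.02496.
ΔP = f(L/D_h)(ρV²/2) = 0.02496·10.33/0.06282·36.9 = 151.5 Pa.
ΔP = 0.1515 kPa.

ΔP ≈ 0.1515 kPa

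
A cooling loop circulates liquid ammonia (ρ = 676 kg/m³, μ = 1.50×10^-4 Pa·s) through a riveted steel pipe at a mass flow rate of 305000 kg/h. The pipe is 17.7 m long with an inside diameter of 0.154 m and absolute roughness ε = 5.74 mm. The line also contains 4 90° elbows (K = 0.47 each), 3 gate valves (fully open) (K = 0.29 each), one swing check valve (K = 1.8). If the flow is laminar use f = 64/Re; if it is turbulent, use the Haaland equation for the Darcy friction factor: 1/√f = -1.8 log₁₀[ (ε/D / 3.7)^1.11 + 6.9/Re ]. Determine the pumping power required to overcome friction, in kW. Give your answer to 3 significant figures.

P ≈ 22.6 kW

ṁ = 305000 kg/h = 305000/3600 = 84.72 kg/s.
A = πD²/4 = π(0.154)²/4 = 0.01863 m²; mean velocity V = ṁ/(ρA) = 84.72/(676 · 0.01863) = 6.729 m/s.
Reynolds number Re = ρVD/μ = 676 · 6.729 · 0.154 / 0.00015 = 4.67e+06.
Re > 4000 → turbulent. Relative roughness ε/D = 0.00574/0.154 = 0.0373. Haaland: 1/√f = -1.8 log₁₀[(0.0373/3.7)^1.11 + 6.9/4.67e+06] = -1.8 log₁₀[0.00607 + 1.48e-06] = 3.989, so f = 0.06283.
Total minor-loss coefficient ΣK = 4·0.47 + 3·0.29 + 1·1.8 = 4.55.
ΔP = [f·L/D + ΣK]·(ρV²/2) = [0.06283·17.7/0.154 + 4.55]·(676·6.729²/2) = [7.222 + 4.55]·1.53e+04 = 1.801e+05 Pa.
Q = ṁ/ρ = 84.72/676 = 0.1253 m³/s.
Pumping power P = QΔP = 0.1253·1.801e+05 = 22580 W = 22.6 kW.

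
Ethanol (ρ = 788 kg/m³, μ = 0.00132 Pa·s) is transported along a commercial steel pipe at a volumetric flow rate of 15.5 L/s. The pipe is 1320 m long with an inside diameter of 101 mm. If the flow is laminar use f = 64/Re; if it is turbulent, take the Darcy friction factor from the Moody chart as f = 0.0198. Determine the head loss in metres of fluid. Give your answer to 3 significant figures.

h_f ≈ 49.4 m

Q = 15.5 L/s = 15.5/1000 = 0.0155 m³/s.
Cross-sectional area A = πD²/4 = π(0.101)²/4 = 0.008012 m²; mean velocity V = Q/A = 0.0155/0.008012 = 1.935 m/s.
Reynolds number Re = ρVD/μ = 788 · 1.935 · 0.101 / 0.00132 = 1.166e+05.
Re > 4000 → turbulent; use the Moody-chart value f = 0.0198.
Darcy-Weisbach: ΔP = f(L/D)(ρV²/2) = 0.0198·(1320/0.101)·(788·1.935²/2) = 0.0198·1.307e+04·1475 = 3.816e+05 Pa.
Head loss h_f = ΔP/(ρg) = 3.816e+05/(788·9.81) = 49.4 m.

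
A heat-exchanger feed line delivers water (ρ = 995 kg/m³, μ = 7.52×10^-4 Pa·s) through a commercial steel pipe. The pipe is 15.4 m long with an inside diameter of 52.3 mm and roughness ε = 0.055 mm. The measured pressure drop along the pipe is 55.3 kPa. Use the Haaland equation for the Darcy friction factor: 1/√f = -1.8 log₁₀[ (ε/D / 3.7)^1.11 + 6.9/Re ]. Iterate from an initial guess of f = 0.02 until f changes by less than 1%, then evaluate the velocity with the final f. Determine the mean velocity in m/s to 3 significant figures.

Rearranging Darcy-Weisbach: V = √(2·ΔP·D/(f·L·ρ)). With ε/D = 5.5e-05/0.0523 = 0.00105, iterate starting from f = 0.02:
  f = 0.02 → V = √(2·5.53e+04·0.0523/(0.02·15.4·995)) = 4.345 m/s; Re = ρVD/μ = 3.006e+05; f → 0.02074
  f = 0.02074 → V = 4.267 m/s; Re = 2.952e+05; f → 0.02075
Converged (Δf/f < 1%). With the final f = 0.02075: V = √(2·5.53e+04·0.0523/(0.02075·15.4·995)) = 4.265 m/s.

V ≈ 4.27 m/s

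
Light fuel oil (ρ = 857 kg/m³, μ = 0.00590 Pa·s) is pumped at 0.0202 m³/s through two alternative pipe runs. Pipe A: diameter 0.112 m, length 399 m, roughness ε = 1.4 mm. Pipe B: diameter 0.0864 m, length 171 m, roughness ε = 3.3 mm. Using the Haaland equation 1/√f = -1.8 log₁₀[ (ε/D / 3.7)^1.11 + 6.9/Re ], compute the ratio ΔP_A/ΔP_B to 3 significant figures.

ΔP_A/ΔP_B ≈ 0.422

Pipe A: V = Q/A = 0.0202/0.009852 = 2.05 m/s; Re = 3.336e+04; ε/D = 0.0125; Haaland → f = 0.04246; ΔP_A = f(L/D)(ρV²/2) = 2.725e+05 Pa.
Pipe B: V = Q/A = 0.0202/0.005863 = 3.445 m/s; Re = 4.324e+04; ε/D = 0.0382; Haaland → f = 0.06413; ΔP_B = f(L/D)(ρV²/2) = 6.456e+05 Pa.
ΔP_A/ΔP_B = 2.725e+05/6.456e+05 = 0.422.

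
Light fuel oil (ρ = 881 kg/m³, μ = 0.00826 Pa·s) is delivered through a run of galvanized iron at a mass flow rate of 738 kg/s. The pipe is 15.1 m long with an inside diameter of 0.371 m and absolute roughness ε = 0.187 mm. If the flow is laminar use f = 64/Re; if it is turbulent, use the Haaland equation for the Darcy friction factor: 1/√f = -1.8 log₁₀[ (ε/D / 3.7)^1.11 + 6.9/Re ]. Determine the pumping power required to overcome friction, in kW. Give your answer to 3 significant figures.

A = πD²/4 = π(0.371)²/4 = 0.1081 m²; mean velocity V = ṁ/(ρA) = 738/(881 · 0.1081) = 7.749 m/s.
Reynolds number Re = ρVD/μ = 881 · 7.749 · 0.371 / 0.00826 = 3.066e+05.
Re > 4000 → turbulent. Relative roughness ε/D = 0.000187/0.371 = 0.000504. Haaland: 1/√f = -1.8 log₁₀[(0.000504/3.7)^1.11 + 6.9/3.066e+05] = -1.8 log₁₀[5.12e-05 + 2.25e-05] = 7.439, so f = 0.01807.
Darcy-Weisbach: ΔP = f(L/D)(ρV²/2) = 0.01807·(15.1/0.371)·(881·7.749²/2) = 0.01807·40.7·2.645e+04 = 1.945e+04 Pa.
Q = ṁ/ρ = 738/881 = 0.8377 m³/s.
Pumping power P = QΔP = 0.8377·1.945e+04 = 16300 W = 16.3 kW.

P ≈ 16.3 kW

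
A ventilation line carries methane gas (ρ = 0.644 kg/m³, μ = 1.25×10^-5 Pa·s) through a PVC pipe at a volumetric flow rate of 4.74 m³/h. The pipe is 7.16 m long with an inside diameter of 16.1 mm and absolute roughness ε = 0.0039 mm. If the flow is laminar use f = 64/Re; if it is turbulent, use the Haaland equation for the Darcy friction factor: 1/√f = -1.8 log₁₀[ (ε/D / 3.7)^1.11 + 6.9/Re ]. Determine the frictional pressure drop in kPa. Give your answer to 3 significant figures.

ΔP ≈ 0.222 kPa

Q = 4.74 m³/h = 4.74/3600 = 0.001317 m³/s.
Cross-sectional area A = πD²/4 = π(0.0161)²/4 = 0.0002036 m²; mean velocity V = Q/A = 0.001317/0.0002036 = 6.467 m/s.
Reynolds number Re = ρVD/μ = 0.644 · 6.467 · 0.0161 / 1.25e-05 = 5365.
Re > 4000 → turbulent. Relative roughness ε/D = 3.9e-06/0.0161 = 0.000242. Haaland: 1/√f = -1.8 log₁₀[(0.000242/3.7)^1.11 + 6.9/5365] = -1.8 log₁₀[2.27e-05 + 0.00129] = 5.19, so f = 0.03713.
Darcy-Weisbach: ΔP = f(L/D)(ρV²/2) = 0.03713·(7.16/0.0161)·(0.644·6.467²/2) = 0.03713·444.7·13.47 = 222.4 Pa.
ΔP = 222.4 Pa = 0.222 kPa.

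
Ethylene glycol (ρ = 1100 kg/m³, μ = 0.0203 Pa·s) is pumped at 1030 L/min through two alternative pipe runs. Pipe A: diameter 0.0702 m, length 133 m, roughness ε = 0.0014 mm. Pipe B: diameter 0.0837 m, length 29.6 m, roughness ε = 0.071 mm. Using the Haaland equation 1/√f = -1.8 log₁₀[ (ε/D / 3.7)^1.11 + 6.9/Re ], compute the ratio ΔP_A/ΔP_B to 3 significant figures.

Pipe A: V = Q/A = 0.01717/0.00387 = 4.435 m/s; Re = 1.687e+04; ε/D = 1.99e-05; Haaland → f = 0.02691; ΔP_A = f(L/D)(ρV²/2) = 5.516e+05 Pa.
Pipe B: V = Q/A = 0.01717/0.005502 = 3.12 m/s; Re = 1.415e+04; ε/D = 0.000848; Haaland → f = 0.02945; ΔP_B = f(L/D)(ρV²/2) = 5.575e+04 Pa.
ΔP_A/ΔP_B = 5.516e+05/5.575e+04 = 9.89.

ΔP_A/ΔP_B ≈ 9.89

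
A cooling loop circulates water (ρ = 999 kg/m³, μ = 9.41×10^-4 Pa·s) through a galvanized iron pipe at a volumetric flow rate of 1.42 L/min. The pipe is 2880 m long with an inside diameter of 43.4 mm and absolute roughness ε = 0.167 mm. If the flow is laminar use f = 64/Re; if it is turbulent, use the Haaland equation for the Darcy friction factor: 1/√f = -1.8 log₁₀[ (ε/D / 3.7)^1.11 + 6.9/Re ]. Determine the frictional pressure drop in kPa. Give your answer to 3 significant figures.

ΔP ≈ 0.737 kPa

Q = 1.42 L/min = 1.42/60000 = 2.367e-05 m³/s.
Cross-sectional area A = πD²/4 = π(0.0434)²/4 = 0.001479 m²; mean velocity V = Q/A = 2.367e-05/0.001479 = 0.016 m/s.
Reynolds number Re = ρVD/μ = 999 · 0.016 · 0.0434 / 0.000941 = 737.1.
Re < 2300 → laminar flow, so f = 64/Re = 64/737.1 = 0.08683 (the turbulent correlation is not needed).
Darcy-Weisbach: ΔP = f(L/D)(ρV²/2) = 0.08683·(2880/0.0434)·(999·0.016²/2) = 0.08683·6.636e+04·0.1278 = 736.6 Pa.
ΔP = 736.6 Pa = 0.737 kPa.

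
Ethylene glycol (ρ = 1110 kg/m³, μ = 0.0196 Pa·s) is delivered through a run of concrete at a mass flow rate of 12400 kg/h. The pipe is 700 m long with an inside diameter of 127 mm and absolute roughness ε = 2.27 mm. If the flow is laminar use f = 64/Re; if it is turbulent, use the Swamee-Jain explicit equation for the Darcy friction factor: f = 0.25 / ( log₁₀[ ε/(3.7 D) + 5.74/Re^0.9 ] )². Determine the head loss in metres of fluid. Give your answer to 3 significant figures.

ṁ = 12400 kg/h = 12400/3600 = 3.444 kg/s.
A = πD²/4 = π(0.127)²/4 = 0.01267 m²; mean velocity V = ṁ/(ρA) = 3.444/(1110 · 0.01267) = 0.245 m/s.
Reynolds number Re = ρVD/μ = 1110 · 0.245 · 0.127 / 0.0196 = 1762.
Re < 2300 → laminar flow, so f = 64/Re = 64/1762 = 0.03633 (the turbulent correlation is not needed).
Darcy-Weisbach: ΔP = f(L/D)(ρV²/2) = 0.03633·(700/0.127)·(1110·0.245²/2) = 0.03633·5512·33.3 = 6668 Pa.
Head loss h_f = ΔP/(ρg) = 6668/(1110·9.81) = 0.612 m.

h_f ≈ 0.612 m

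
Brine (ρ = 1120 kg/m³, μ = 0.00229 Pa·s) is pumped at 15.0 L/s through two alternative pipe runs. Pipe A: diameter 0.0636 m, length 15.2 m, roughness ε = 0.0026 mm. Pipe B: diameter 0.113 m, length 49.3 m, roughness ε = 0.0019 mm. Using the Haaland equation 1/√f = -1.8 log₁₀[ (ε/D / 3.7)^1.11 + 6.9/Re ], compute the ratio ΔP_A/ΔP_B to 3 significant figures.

ΔP_A/ΔP_B ≈ 4.90

Pipe A: V = Q/A = 0.015/0.003177 = 4.722 m/s; Re = 1.469e+05; ε/D = 4.09e-05; Haaland → f = 0.01669; ΔP_A = f(L/D)(ρV²/2) = 4.981e+04 Pa.
Pipe B: V = Q/A = 0.015/0.01003 = 1.496 m/s; Re = 8.266e+04; ε/D = 1.68e-05; Haaland → f = 0.01861; ΔP_B = f(L/D)(ρV²/2) = 1.017e+04 Pa.
ΔP_A/ΔP_B = 4.981e+04/1.017e+04 = 4.90.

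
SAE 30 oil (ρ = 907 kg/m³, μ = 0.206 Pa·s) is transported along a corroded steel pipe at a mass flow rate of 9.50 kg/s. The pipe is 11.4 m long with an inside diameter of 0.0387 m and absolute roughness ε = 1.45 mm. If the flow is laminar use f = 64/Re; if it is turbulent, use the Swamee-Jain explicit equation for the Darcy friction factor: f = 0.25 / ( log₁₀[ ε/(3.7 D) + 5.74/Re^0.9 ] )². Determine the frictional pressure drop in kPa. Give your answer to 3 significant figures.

A = πD²/4 = π(0.0387)²/4 = 0.001176 m²; mean velocity V = ṁ/(ρA) = 9.5/(907 · 0.001176) = 8.904 m/s.
Reynolds number Re = ρVD/μ = 907 · 8.904 · 0.0387 / 0.206 = 1517.
Re < 2300 → laminar flow, so f = 64/Re = 64/1517 = 0.04218 (the turbulent correlation is not needed).
Darcy-Weisbach: ΔP = f(L/D)(ρV²/2) = 0.04218·(11.4/0.0387)·(907·8.904²/2) = 0.04218·294.6·3.596e+04 = 4.468e+05 Pa.
ΔP = 4.468e+05 Pa = 447 kPa.

ΔP ≈ 447 kPa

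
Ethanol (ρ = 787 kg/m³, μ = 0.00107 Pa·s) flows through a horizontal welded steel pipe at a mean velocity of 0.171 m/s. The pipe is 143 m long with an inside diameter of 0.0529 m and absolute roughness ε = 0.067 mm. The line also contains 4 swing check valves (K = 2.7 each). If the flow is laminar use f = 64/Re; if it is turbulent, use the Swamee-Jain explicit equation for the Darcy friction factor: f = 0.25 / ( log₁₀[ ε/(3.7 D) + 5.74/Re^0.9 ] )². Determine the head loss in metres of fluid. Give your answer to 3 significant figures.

h_f ≈ 0.163 m

Reynolds number Re = ρVD/μ = 787 · 0.171 · 0.0529 / 0.00107 = 6653.
Re > 4000 → turbulent. Relative roughness ε/D = 6.7e-05/0.0529 = 0.00127. Swamee-Jain: f = 0.25/(log₁₀[0.00127/3.7 + 5.74/6653^0.9])² = 0.25/(log₁₀[0.000342 + 0.00208])² = 0.25/(-2.616)² = 0.03654.
Total minor-loss coefficient ΣK = 4·2.7 = 10.8.
ΔP = [f·L/D + ΣK]·(ρV²/2) = [0.03654·143/0.0529 + 10.8]·(787·0.171²/2) = [98.78 + 10.8]·11.51 = 1261 Pa.
Head loss h_f = ΔP/(ρg) = 1261/(787·9.81) = 0.163 m.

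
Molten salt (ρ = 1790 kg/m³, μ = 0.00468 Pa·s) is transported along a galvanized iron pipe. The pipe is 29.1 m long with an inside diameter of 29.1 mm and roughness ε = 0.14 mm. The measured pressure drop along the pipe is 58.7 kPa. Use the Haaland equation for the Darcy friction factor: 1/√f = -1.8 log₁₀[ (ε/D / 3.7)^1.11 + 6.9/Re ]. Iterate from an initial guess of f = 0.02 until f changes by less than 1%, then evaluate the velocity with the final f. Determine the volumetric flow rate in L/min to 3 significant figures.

Q ≈ 54.6 L/min

Rearranging Darcy-Weisbach: V = √(2·ΔP·D/(f·L·ρ)). With ε/D = 0.00014/0.0291 = 0.00481, iterate starting from f = 0.02:
  f = 0.02 → V = √(2·5.87e+04·0.0291/(0.02·29.1·1790)) = 1.811 m/s; Re = ρVD/μ = 2.016e+04; f → 0.03398
  f = 0.03398 → V = 1.389 m/s; Re = 1.546e+04; f → 0.035
  f = 0.035 → V = 1.369 m/s; Re = 1.524e+04; f → 0.03506
Converged (Δf/f < 1%). With the final f = 0.03506: V = √(2·5.87e+04·0.0291/(0.03506·29.1·1790)) = 1.368 m/s.
Q = V·A = 1.368·(π/4·0.0291²) = 0.0009097 m³/s = 54.6 L/min.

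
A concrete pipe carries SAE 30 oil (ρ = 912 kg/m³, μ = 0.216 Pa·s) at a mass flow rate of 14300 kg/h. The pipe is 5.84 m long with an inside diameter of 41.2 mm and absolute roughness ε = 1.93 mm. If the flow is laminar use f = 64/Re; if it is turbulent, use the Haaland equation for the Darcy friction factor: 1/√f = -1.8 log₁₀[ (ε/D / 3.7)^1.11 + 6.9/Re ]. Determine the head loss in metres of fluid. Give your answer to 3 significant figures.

ṁ = 14300 kg/h = 14300/3600 = 3.972 kg/s.
A = πD²/4 = π(0.0412)²/4 = 0.001333 m²; mean velocity V = ṁ/(ρA) = 3.972/(912 · 0.001333) = 3.267 m/s.
Reynolds number Re = ρVD/μ = 912 · 3.267 · 0.0412 / 0.216 = 568.3.
Re < 2300 → laminar flow, so f = 64/Re = 64/568.3 = 0.1126 (the turbulent correlation is not needed).
Darcy-Weisbach: ΔP = f(L/D)(ρV²/2) = 0.1126·(5.84/0.0412)·(912·3.267²/2) = 0.1126·141.7·4867 = 7.769e+04 Pa.
Head loss h_f = ΔP/(ρg) = 7.769e+04/(912·9.81) = 8.68 m.

h_f ≈ 8.68 m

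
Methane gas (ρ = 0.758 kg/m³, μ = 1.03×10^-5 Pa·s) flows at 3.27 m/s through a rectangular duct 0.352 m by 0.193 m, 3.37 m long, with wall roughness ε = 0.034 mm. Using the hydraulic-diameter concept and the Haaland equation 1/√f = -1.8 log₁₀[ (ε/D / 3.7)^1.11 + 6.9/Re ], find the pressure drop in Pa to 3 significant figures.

ΔP ≈ 1.11 Pa

Hydraulic diameter D_h = 4A/P = 4·(0.352·0.193)/(2·(0.352+0.193)) = 0.2717/1.09 = 0.2493 m.
Re = ρVD_h/μ = 0.758·3.27·0.2493/1.03e-05 = 5.999e+04.
ε/D_h = 3.4e-05/0.2493 = 0.000136; Haaland gives 1/√f = -1.8 log₁₀[1.2e-05+0.000115] = 7.013, so f = 0.02033.
ΔP = f(L/D_h)(ρV²/2) = 0.02033·3.37/0.2493·4.053 = 1.114 Pa.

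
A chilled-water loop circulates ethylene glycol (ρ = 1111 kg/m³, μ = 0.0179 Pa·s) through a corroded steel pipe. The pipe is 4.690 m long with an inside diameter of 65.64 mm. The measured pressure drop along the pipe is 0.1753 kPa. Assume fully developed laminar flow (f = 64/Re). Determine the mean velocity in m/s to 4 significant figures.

For laminar flow, f = 64/Re with Re = ρVD/μ, so Darcy-Weisbach reduces to ΔP = 32μLV/D². Solving for V: V = ΔP·D²/(32μL) = 175.3·(0.06564)²/(32·0.0179·4.69) = 0.2812 m/s.
Check: Re = ρVD/μ = 1111·0.2812·0.06564/0.0179 = 1145 < 2300, so the laminar assumption holds.

V ≈ 0.2812 m/s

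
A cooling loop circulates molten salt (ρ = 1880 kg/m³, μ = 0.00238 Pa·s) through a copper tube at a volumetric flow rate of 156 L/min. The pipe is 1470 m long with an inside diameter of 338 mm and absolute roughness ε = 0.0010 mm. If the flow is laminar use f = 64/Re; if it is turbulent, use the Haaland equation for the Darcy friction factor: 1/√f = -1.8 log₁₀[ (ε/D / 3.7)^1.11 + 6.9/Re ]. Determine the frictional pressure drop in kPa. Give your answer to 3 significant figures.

Q = 156 L/min = 156/60000 = 0.0026 m³/s.
Cross-sectional area A = πD²/4 = π(0.338)²/4 = 0.08973 m²; mean velocity V = Q/A = 0.0026/0.08973 = 0.02898 m/s.
Reynolds number Re = ρVD/μ = 1880 · 0.02898 · 0.338 / 0.00238 = 7737.
Re > 4000 → turbulent. Relative roughness ε/D = 1e-06/0.338 = 2.96e-06. Haaland: 1/√f = -1.8 log₁₀[(2.96e-06/3.7)^1.11 + 6.9/7737] = -1.8 log₁₀[1.71e-07 + 0.000892] = 5.489, so f = 0.03319.
Darcy-Weisbach: ΔP = f(L/D)(ρV²/2) = 0.03319·(1470/0.338)·(1880·0.02898²/2) = 0.03319·4349·0.7893 = 113.9 Pa.
ΔP = 113.9 Pa = 0.114 kPa.

ΔP ≈ 0.114 kPa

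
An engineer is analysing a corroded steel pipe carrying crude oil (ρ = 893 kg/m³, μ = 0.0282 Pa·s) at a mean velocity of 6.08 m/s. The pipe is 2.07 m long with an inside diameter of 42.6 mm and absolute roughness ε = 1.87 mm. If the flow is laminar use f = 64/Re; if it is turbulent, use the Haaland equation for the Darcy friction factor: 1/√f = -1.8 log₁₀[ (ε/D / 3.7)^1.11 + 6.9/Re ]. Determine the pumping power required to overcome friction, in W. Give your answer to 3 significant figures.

Reynolds number Re = ρVD/μ = 893 · 6.08 · 0.0426 / 0.0282 = 8202.
Re > 4000 → turbulent. Relative roughness ε/D = 0.00187/0.0426 = 0.0439. Haaland: 1/√f = -1.8 log₁₀[(0.0439/3.7)^1.11 + 6.9/8202] = -1.8 log₁₀[0.00728 + 0.000841] = 3.762, so f = 0.07065.
Darcy-Weisbach: ΔP = f(L/D)(ρV²/2) = 0.07065·(2.07/0.0426)·(893·6.08²/2) = 0.07065·48.59·1.651e+04 = 5.666e+04 Pa.
Q = V·A = 6.08·0.001425 = 0.008666 m³/s.
Pumping power P = QΔP = 0.008666·5.666e+04 = 491.0 W = 491 W.

P ≈ 491 W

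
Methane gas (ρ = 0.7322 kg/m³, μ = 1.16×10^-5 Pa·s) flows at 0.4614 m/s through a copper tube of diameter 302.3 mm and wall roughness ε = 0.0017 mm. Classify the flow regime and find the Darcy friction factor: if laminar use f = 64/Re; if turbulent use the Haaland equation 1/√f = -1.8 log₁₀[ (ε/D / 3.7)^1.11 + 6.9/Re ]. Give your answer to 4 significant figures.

Re = ρVD/μ = 0.7322·0.4614·0.3023/1.16e-05 = 8804.
Re > 4000 → turbulent. ε/D = 1.7e-06/0.3023 = 5.62e-06; Haaland: 1/√f = -1.8 log₁₀[3.48e-07 + 0.000784] = 5.59, so f = 0.032.

f ≈ 0.03200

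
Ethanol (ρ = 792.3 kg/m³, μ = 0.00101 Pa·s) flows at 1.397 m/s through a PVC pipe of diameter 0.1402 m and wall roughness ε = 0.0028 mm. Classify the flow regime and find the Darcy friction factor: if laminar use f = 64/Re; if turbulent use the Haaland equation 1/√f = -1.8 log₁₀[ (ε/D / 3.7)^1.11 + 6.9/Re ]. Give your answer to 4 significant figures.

Re = ρVD/μ = 792.3·1.397·0.1402/0.00101 = 1.536e+05.
Re > 4000 → turbulent. ε/D = 2.8e-06/0.1402 = 2e-05; Haaland: 1/√f = -1.8 log₁₀[1.42e-06 + 4.49e-05] = 7.801, so f = 0.01643.

f ≈ 0.01643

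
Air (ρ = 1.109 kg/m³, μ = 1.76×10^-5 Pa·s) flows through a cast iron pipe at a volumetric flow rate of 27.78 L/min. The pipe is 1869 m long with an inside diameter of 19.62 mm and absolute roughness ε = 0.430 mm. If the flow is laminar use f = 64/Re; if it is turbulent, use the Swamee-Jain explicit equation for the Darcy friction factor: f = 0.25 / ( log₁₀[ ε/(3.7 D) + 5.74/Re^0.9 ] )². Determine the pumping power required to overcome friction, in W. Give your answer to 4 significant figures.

Q = 27.78 L/min = 27.78/60000 = 0.000463 m³/s.
Cross-sectional area A = πD²/4 = π(0.01962)²/4 = 0.0003023 m²; mean velocity V = Q/A = 0.000463/0.0003023 = 1.531 m/s.
Reynolds number Re = ρVD/μ = 1.109 · 1.531 · 0.01962 / 1.76e-05 = 1893.
Re < 2300 → laminar flow, so f = 64/Re = 64/1893 = 0.0338 (the turbulent correlation is not needed).
Darcy-Weisbach: ΔP = f(L/D)(ρV²/2) = 0.0338·(1869/0.01962)·(1.109·1.531²/2) = 0.0338·9.526e+04·1.3 = 4188 Pa.
Pumping power P = QΔP = 0.000463·4188 = 1.9389 W = 1.939 W.

P ≈ 1.939 W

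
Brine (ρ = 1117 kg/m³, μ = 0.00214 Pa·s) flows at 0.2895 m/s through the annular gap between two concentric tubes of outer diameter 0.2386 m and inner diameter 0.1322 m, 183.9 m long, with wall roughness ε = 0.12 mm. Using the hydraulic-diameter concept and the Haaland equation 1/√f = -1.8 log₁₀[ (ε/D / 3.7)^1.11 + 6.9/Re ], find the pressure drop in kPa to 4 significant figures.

Hydraulic diameter D_h = 4A/P = D_o - D_i = 0.2386 - 0.1322 = 0.1064 m.
Re = ρVD_h/μ = 1117·0.2895·0.1064/0.00214 = 1.608e+04.
ε/D_h = 0.00012/0.1064 = 0.00113; Haaland gives 1/√f = -1.8 log₁₀[0.000125+0.000429] = 5.861, so f = 0.02911.
ΔP = f(L/D_h)(ρV²/2) = 0.02911·183.9/0.1064·46.81 = 2355 Pa.
ΔP = 2.355 kPa.

ΔP ≈ 2.355 kPa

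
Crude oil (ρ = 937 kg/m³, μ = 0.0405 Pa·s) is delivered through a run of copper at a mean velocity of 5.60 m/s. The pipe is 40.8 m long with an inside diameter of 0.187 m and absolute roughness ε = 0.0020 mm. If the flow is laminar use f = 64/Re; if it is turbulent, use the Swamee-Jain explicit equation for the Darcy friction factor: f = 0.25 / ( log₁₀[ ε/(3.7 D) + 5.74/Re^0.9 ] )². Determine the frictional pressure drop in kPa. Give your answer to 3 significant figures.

ΔP ≈ 79.0 kPa

Reynolds number Re = ρVD/μ = 937 · 5.6 · 0.187 / 0.0405 = 2.423e+04.
Re > 4000 → turbulent. Relative roughness ε/D = 2e-06/0.187 = 1.07e-05. Swamee-Jain: f = 0.25/(log₁₀[1.07e-05/3.7 + 5.74/2.423e+04^0.9])² = 0.25/(log₁₀[2.89e-06 + 0.00065])² = 0.25/(-3.185)² = 0.02464.
Darcy-Weisbach: ΔP = f(L/D)(ρV²/2) = 0.02464·(40.8/0.187)·(937·5.6²/2) = 0.02464·218.2·1.469e+04 = 7.9e+04 Pa.
ΔP = 7.9e+04 Pa = 79.0 kPa.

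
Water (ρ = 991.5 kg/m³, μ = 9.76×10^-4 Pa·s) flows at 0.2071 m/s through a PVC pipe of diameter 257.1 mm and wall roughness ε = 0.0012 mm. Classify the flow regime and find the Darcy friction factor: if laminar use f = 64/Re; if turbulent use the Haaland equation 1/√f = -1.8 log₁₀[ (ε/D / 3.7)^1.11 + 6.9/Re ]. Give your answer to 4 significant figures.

f ≈ 0.02036

Re = ρVD/μ = 991.5·0.2071·0.2571/0.000976 = 5.409e+04.
Re > 4000 → turbulent. ε/D = 1.2e-06/0.2571 = 4.67e-06; Haaland: 1/√f = -1.8 log₁₀[2.83e-07 + 0.000128] = 7.008, so f = 0.02036.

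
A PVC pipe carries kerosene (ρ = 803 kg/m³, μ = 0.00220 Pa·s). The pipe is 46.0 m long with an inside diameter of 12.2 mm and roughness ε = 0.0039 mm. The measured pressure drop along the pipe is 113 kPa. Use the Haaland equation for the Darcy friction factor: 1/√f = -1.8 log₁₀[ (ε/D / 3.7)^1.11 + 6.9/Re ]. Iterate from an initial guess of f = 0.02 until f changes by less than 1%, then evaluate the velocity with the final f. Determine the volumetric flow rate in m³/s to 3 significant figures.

Q ≈ 1.70×10^-4 m³/s

Rearranging Darcy-Weisbach: V = √(2·ΔP·D/(f·L·ρ)). With ε/D = 3.9e-06/0.0122 = 0.00032, iterate starting from f = 0.02:
  f = 0.02 → V = √(2·1.13e+05·0.0122/(0.02·46·803)) = 1.932 m/s; Re = ρVD/μ = 8603; f → 0.03255
  f = 0.03255 → V = 1.514 m/s; Re = 6744; f → 0.03482
  f = 0.03482 → V = 1.464 m/s; Re = 6520; f → 0.03516
Converged (Δf/f < 1%). With the final f = 0.03516: V = √(2·1.13e+05·0.0122/(0.03516·46·803)) = 1.457 m/s.
Q = V·A = 1.457·(π/4·0.0122²) = 0.0001703 m³/s = 1.70×10^-4 m³/s.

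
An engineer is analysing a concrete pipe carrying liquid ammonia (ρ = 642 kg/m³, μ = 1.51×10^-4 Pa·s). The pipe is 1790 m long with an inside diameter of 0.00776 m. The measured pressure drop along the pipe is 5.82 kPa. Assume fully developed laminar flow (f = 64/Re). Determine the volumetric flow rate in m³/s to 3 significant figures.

For laminar flow, f = 64/Re with Re = ρVD/μ, so Darcy-Weisbach reduces to ΔP = 32μLV/D². Solving for V: V = ΔP·D²/(32μL) = 5820·(0.00776)²/(32·0.000151·1790) = 0.04052 m/s.
Check: Re = ρVD/μ = 642·0.04052·0.00776/0.000151 = 1337 < 2300, so the laminar assumption holds.
Q = V·A = 0.04052·(π/4·0.00776²) = 1.916e-06 m³/s = 1.92×10^-6 m³/s.

Q ≈ 1.92×10^-6 m³/s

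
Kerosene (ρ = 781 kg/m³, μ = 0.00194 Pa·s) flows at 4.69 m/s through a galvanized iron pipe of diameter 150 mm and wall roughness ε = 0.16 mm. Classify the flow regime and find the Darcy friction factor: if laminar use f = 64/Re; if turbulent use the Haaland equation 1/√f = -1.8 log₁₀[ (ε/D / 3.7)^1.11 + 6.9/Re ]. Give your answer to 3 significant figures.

f ≈ 0.0208

Re = ρVD/μ = 781·4.69·0.15/0.00194 = 2.832e+05.
Re > 4000 → turbulent. ε/D = 0.00016/0.15 = 0.00107; Haaland: 1/√f = -1.8 log₁₀[0.000118 + 2.44e-05] = 6.926, so f = 0.02085.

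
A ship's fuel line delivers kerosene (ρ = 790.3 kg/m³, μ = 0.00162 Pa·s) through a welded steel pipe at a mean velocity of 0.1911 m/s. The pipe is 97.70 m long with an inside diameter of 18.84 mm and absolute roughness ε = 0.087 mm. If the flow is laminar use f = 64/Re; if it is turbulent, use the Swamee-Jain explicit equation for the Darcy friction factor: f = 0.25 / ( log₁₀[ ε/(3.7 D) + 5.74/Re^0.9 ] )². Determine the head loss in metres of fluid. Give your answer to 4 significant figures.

Reynolds number Re = ρVD/μ = 790.3 · 0.1911 · 0.01884 / 0.00162 = 1756.
Re < 2300 → laminar flow, so f = 64/Re = 64/1756 = 0.03644 (the turbulent correlation is not needed).
Darcy-Weisbach: ΔP = f(L/D)(ρV²/2) = 0.03644·(97.7/0.01884)·(790.3·0.1911²/2) = 0.03644·5186·14.43 = 2727 Pa.
Head loss h_f = ΔP/(ρg) = 2727/(790.3·9.81) = 0.3517 m.

h_f ≈ 0.3517 m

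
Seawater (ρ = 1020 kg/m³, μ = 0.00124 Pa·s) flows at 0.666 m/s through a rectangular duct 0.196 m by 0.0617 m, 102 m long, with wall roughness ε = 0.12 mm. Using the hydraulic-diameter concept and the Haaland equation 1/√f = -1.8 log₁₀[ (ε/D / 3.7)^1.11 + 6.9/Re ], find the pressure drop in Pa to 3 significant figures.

Hydraulic diameter D_h = 4A/P = 4·(0.196·0.0617)/(2·(0.196+0.0617)) = 0.04837/0.5154 = 0.09385 m.
Re = ρVD_h/μ = 1020·0.666·0.09385/0.00124 = 5.142e+04.
ε/D_h = 0.00012/0.09385 = 0.00128; Haaland gives 1/√f = -1.8 log₁₀[0.000144+0.000134] = 6.401, so f = 0.02441.
ΔP = f(L/D_h)(ρV²/2) = 0.02441·102/0.09385·226.2 = 6001 Pa.

ΔP ≈ 6000 Pa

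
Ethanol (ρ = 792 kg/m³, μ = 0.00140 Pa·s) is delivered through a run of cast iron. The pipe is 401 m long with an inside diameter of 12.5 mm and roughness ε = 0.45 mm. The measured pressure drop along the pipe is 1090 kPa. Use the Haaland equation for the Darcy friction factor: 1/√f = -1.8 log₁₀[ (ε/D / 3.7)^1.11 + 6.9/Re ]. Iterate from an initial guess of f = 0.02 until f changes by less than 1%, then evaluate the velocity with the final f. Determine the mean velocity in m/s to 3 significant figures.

Rearranging Darcy-Weisbach: V = √(2·ΔP·D/(f·L·ρ)). With ε/D = 0.00045/0.0125 = 0.036, iterate starting from f = 0.02:
  f = 0.02 → V = √(2·1.09e+06·0.0125/(0.02·401·792)) = 2.071 m/s; Re = ρVD/μ = 1.465e+04; f → 0.0638
  f = 0.0638 → V = 1.16 m/s; Re = 8201; f → 0.06526
  f = 0.06526 → V = 1.147 m/s; Re = 8109; f → 0.06529
Converged (Δf/f < 1%). With the final f = 0.06529: V = √(2·1.09e+06·0.0125/(0.06529·401·792)) = 1.146 m/s.

V ≈ 1.15 m/s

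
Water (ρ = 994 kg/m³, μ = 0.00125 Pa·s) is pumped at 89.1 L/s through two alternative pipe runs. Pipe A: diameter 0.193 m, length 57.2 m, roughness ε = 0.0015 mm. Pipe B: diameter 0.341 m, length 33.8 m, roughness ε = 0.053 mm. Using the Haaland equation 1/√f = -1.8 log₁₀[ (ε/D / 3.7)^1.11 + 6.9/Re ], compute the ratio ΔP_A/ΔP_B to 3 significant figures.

ΔP_A/ΔP_B ≈ 24.3

Pipe A: V = Q/A = 0.0891/0.02926 = 3.046 m/s; Re = 4.674e+05; ε/D = 7.77e-06; Haaland → f = 0.0133; ΔP_A = f(L/D)(ρV²/2) = 1.818e+04 Pa.
Pipe B: V = Q/A = 0.0891/0.09133 = 0.9756 m/s; Re = 2.646e+05; ε/D = 0.000155; Haaland → f = 0.01595; ΔP_B = f(L/D)(ρV²/2) = 748 Pa.
ΔP_A/ΔP_B = 1.818e+04/748 = 24.3.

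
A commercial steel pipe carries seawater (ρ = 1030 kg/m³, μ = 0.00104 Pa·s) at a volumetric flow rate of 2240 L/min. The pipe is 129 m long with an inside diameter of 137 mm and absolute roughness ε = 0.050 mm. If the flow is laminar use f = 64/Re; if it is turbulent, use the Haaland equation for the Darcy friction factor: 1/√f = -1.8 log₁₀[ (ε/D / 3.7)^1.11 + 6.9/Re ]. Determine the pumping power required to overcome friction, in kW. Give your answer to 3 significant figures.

P ≈ 1.98 kW

Q = 2240 L/min = 2240/60000 = 0.03733 m³/s.
Cross-sectional area A = πD²/4 = π(0.137)²/4 = 0.01474 m²; mean velocity V = Q/A = 0.03733/0.01474 = 2.533 m/s.
Reynolds number Re = ρVD/μ = 1030 · 2.533 · 0.137 / 0.00104 = 3.436e+05.
Re > 4000 → turbulent. Relative roughness ε/D = 5e-05/0.137 = 0.000365. Haaland: 1/√f = -1.8 log₁₀[(0.000365/3.7)^1.11 + 6.9/3.436e+05] = -1.8 log₁₀[3.58e-05 + 2.01e-05] = 7.656, so f = 0.01706.
Darcy-Weisbach: ΔP = f(L/D)(ρV²/2) = 0.01706·(129/0.137)·(1030·2.533²/2) = 0.01706·941.6·3303 = 5.307e+04 Pa.
Pumping power P = QΔP = 0.03733·5.307e+04 = 1981 W = 1.98 kW.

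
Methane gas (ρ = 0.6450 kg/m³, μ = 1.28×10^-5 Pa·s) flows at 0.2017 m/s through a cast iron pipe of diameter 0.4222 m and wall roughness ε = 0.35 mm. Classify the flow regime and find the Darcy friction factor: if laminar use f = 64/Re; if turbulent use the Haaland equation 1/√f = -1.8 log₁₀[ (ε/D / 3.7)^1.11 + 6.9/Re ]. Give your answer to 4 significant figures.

Re = ρVD/μ = 0.645·0.2017·0.4222/1.28e-05 = 4291.
Re > 4000 → turbulent. ε/D = 0.00035/0.4222 = 0.000829; Haaland: 1/√f = -1.8 log₁₀[8.89e-05 + 0.00161] = 4.987, so f = 0.04021.

f ≈ 0.04021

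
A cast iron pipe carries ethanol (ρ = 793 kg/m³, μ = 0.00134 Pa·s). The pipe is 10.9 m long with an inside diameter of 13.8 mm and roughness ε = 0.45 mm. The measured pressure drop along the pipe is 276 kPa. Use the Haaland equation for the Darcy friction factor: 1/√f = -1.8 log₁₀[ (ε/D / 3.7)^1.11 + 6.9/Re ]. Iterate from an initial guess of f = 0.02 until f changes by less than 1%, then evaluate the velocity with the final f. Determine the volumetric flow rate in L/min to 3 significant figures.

Rearranging Darcy-Weisbach: V = √(2·ΔP·D/(f·L·ρ)). With ε/D = 0.00045/0.0138 = 0.0326, iterate starting from f = 0.02:
  f = 0.02 → V = √(2·2.76e+05·0.0138/(0.02·10.9·793)) = 6.638 m/s; Re = ρVD/μ = 5.421e+04; f → 0.05987
  f = 0.05987 → V = 3.837 m/s; Re = 3.133e+04; f → 0.06027
Converged (Δf/f < 1%). With the final f = 0.06027: V = √(2·2.76e+05·0.0138/(0.06027·10.9·793)) = 3.824 m/s.
Q = V·A = 3.824·(π/4·0.0138²) = 0.000572 m³/s = 34.3 L/min.

Q ≈ 34.3 L/min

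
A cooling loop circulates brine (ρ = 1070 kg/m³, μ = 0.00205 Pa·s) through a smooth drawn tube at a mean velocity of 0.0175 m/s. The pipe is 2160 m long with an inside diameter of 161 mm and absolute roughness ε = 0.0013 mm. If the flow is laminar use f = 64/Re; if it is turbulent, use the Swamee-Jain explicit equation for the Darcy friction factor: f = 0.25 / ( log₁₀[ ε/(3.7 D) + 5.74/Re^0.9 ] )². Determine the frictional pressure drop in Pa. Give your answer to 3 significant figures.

ΔP ≈ 95.7 Pa

Reynolds number Re = ρVD/μ = 1070 · 0.0175 · 0.161 / 0.00205 = 1471.
Re < 2300 → laminar flow, so f = 64/Re = 64/1471 = 0.04352 (the turbulent correlation is not needed).
Darcy-Weisbach: ΔP = f(L/D)(ρV²/2) = 0.04352·(2160/0.161)·(1070·0.0175²/2) = 0.04352·1.342e+04·0.1638 = 95.66 Pa.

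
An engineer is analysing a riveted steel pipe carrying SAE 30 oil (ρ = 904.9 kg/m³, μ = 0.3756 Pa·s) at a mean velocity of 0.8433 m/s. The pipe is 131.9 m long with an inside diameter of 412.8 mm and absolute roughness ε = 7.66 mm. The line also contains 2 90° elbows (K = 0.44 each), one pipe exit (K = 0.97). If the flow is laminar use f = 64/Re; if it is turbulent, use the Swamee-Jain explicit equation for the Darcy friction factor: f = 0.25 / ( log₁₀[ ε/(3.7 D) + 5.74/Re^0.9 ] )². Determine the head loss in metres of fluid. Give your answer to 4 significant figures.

Reynolds number Re = ρVD/μ = 904.9 · 0.8433 · 0.4128 / 0.376 = 838.7.
Re < 2300 → laminar flow, so f = 64/Re = 64/838.7 = 0.07631 (the turbulent correlation is not needed).
Total minor-loss coefficient ΣK = 2·0.44 + 1·0.97 = 1.85.
ΔP = [f·L/D + ΣK]·(ρV²/2) = [0.07631·131.9/0.4128 + 1.85]·(904.9·0.8433²/2) = [24.38 + 1.85]·321.8 = 8441 Pa.
Head loss h_f = ΔP/(ρg) = 8441/(904.9·9.81) = 0.9509 m.

h_f ≈ 0.9509 m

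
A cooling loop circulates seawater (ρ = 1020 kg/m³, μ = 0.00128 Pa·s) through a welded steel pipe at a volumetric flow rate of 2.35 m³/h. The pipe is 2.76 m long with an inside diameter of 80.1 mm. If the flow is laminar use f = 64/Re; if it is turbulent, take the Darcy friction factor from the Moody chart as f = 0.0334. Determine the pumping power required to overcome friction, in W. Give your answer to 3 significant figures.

Q = 2.35 m³/h = 2.35/3600 = 0.0006528 m³/s.
Cross-sectional area A = πD²/4 = π(0.0801)²/4 = 0.005039 m²; mean velocity V = Q/A = 0.0006528/0.005039 = 0.1295 m/s.
Reynolds number Re = ρVD/μ = 1020 · 0.1295 · 0.0801 / 0.00128 = 8269.
Re > 4000 → turbulent; use the Moody-chart value f = 0.0334.
Darcy-Weisbach: ΔP = f(L/D)(ρV²/2) = 0.0334·(2.76/0.0801)·(1020·0.1295²/2) = 0.0334·34.46·8.558 = 9.849 Pa.
Pumping power P = QΔP = 0.0006528·9.849 = 0.006430 W = 0.00643 W.

P ≈ 0.00643 W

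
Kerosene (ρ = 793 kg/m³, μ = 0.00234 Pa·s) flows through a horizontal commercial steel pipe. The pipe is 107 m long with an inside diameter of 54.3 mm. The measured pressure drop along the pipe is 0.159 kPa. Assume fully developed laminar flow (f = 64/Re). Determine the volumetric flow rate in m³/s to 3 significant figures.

Q ≈ 1.35×10^-4 m³/s

For laminar flow, f = 64/Re with Re = ρVD/μ, so Darcy-Weisbach reduces to ΔP = 32μLV/D². Solving for V: V = ΔP·D²/(32μL) = 159·(0.0543)²/(32·0.00234·107) = 0.05851 m/s.
Check: Re = ρVD/μ = 793·0.05851·0.0543/0.00234 = 1077 < 2300, so the laminar assumption holds.
Q = V·A = 0.05851·(π/4·0.0543²) = 0.0001355 m³/s = 1.35×10^-4 m³/s.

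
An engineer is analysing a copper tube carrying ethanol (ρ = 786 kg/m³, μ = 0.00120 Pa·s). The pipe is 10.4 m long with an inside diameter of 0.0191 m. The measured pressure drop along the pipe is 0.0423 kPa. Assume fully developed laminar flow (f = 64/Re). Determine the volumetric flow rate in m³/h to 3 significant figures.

Q ≈ 0.0399 m³/h

For laminar flow, f = 64/Re with Re = ρVD/μ, so Darcy-Weisbach reduces to ΔP = 32μLV/D². Solving for V: V = ΔP·D²/(32μL) = 42.3·(0.0191)²/(32·0.0012·10.4) = 0.03864 m/s.
Check: Re = ρVD/μ = 786·0.03864·0.0191/0.0012 = 483.4 < 2300, so the laminar assumption holds.
Q = V·A = 0.03864·(π/4·0.0191²) = 1.107e-05 m³/s = 0.0399 m³/h.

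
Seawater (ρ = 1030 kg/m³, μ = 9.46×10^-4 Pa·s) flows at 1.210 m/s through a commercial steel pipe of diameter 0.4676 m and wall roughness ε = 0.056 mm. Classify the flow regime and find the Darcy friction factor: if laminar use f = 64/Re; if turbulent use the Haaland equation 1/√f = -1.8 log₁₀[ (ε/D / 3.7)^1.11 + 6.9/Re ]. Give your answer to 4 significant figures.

f ≈ 0.01418

Re = ρVD/μ = 1030·1.21·0.4676/0.000946 = 6.16e+05.
Re > 4000 → turbulent. ε/D = 5.6e-05/0.4676 = 0.00012; Haaland: 1/√f = -1.8 log₁₀[1.04e-05 + 1.12e-05] = 8.399, so f = 0.01418.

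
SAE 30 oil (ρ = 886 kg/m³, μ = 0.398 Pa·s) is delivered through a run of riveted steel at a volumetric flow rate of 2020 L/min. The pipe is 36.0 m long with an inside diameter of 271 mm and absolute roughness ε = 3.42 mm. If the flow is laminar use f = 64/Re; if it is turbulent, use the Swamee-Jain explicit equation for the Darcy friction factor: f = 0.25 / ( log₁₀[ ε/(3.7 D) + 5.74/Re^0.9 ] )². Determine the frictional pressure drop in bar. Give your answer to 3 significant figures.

Q = 2020 L/min = 2020/60000 = 0.03367 m³/s.
Cross-sectional area A = πD²/4 = π(0.271)²/4 = 0.05768 m²; mean velocity V = Q/A = 0.03367/0.05768 = 0.5837 m/s.
Reynolds number Re = ρVD/μ = 886 · 0.5837 · 0.271 / 0.398 = 352.1.
Re < 2300 → laminar flow, so f = 64/Re = 64/352.1 = 0.1818 (the turbulent correlation is not needed).
Darcy-Weisbach: ΔP = f(L/D)(ρV²/2) = 0.1818·(36/0.271)·(886·0.5837²/2) = 0.1818·132.8·150.9 = 3644 Pa.
ΔP = 3644 Pa = 0.0364 bar.

ΔP ≈ 0.0364 bar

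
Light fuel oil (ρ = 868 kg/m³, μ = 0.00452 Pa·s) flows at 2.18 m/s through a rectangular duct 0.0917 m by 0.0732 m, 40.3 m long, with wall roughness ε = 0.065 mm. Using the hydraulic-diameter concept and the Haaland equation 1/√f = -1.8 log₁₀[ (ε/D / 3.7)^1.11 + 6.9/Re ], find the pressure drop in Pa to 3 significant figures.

Hydraulic diameter D_h = 4A/P = 4·(0.0917·0.0732)/(2·(0.0917+0.0732)) = 0.02685/0.3298 = 0.08141 m.
Re = ρVD_h/μ = 868·2.18·0.08141/0.00452 = 3.408e+04.
ε/D_h = 6.5e-05/0.08141 = 0.000798; Haaland gives 1/√f = -1.8 log₁₀[8.53e-05+0.000202] = 6.374, so f = 0.02461.
ΔP = f(L/D_h)(ρV²/2) = 0.02461·40.3/0.08141·2063 = 2.513e+04 Pa.

ΔP ≈ 25100 Pa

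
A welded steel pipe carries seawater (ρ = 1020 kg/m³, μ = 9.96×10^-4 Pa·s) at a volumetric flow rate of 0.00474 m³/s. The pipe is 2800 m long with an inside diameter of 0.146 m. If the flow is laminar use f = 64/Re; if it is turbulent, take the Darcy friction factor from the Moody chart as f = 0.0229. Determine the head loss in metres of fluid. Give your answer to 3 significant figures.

h_f ≈ 1.79 m

Cross-sectional area A = πD²/4 = π(0.146)²/4 = 0.01674 m²; mean velocity V = Q/A = 0.00474/0.01674 = 0.2831 m/s.
Reynolds number Re = ρVD/μ = 1020 · 0.2831 · 0.146 / 0.000996 = 4.233e+04.
Re > 4000 → turbulent; use the Moody-chart value f = 0.0229.
Darcy-Weisbach: ΔP = f(L/D)(ρV²/2) = 0.0229·(2800/0.146)·(1020·0.2831²/2) = 0.0229·1.918e+04·40.88 = 1.795e+04 Pa.
Head loss h_f = ΔP/(ρg) = 1.795e+04/(1020·9.81) = 1.79 m.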